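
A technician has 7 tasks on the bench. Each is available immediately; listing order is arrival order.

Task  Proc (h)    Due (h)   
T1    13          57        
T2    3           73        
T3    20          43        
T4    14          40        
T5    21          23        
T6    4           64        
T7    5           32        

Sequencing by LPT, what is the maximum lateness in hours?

LPT (decreasing processing time): T5 T3 T4 T1 T7 T6 T2.
T5: 0→21, due 23, lateness -2
T3: 21→41, due 43, lateness -2
T4: 41→55, due 40, lateness 15
T1: 55→68, due 57, lateness 11
T7: 68→73, due 32, lateness 41
T6: 73→77, due 64, lateness 13
T2: 77→80, due 73, lateness 7
Maximum = 41.

41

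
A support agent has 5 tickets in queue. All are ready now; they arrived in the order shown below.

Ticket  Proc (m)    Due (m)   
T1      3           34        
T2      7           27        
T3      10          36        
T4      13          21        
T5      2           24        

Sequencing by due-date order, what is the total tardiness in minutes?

EDD (increasing due date): T4 T5 T2 T1 T3.
T4: 0→13, due 21, tardiness 0
T5: 13→15, due 24, tardiness 0
T2: 15→22, due 27, tardiness 0
T1: 22→25, due 34, tardiness 0
T3: 25→35, due 36, tardiness 0
Sum = 0+0+0+0+0 = 0.

0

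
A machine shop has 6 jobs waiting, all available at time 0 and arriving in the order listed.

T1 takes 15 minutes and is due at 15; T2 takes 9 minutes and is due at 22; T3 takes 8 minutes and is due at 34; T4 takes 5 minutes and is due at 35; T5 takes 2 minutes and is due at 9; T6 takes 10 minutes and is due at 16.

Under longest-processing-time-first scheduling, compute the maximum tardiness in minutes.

LPT (decreasing processing time): T1 T6 T2 T3 T4 T5.
T1: 0→15, due 15, tardiness 0
T6: 15→25, due 16, tardiness 9
T2: 25→34, due 22, tardiness 12
T3: 34→42, due 34, tardiness 8
T4: 42→47, due 35, tardiness 12
T5: 47→49, due 9, tardiness 40
Maximum = 40.

40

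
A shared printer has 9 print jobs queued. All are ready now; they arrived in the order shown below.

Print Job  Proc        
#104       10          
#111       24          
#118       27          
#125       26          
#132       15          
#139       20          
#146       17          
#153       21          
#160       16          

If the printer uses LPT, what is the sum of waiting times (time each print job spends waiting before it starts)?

825

LPT (decreasing processing time): #118 #125 #111 #153 #139 #146 #160 #132 #104.
#118: waits 0, runs 0→27
#125: waits 27, runs 27→53
#111: waits 53, runs 53→77
#153: waits 77, runs 77→98
#139: waits 98, runs 98→118
#146: waits 118, runs 118→135
#160: waits 135, runs 135→151
#132: waits 151, runs 151→166
#104: waits 166, runs 166→176
Sum = 0+27+53+77+98+118+135+151+166 = 825.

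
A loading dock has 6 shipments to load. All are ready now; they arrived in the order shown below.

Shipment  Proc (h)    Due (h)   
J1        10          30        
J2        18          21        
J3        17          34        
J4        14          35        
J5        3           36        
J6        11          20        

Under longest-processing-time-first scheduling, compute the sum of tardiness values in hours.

LPT (decreasing processing time): J2 J3 J4 J6 J1 J5.
J2: 0→18, due 21, tardiness 0
J3: 18→35, due 34, tardiness 1
J4: 35→49, due 35, tardiness 14
J6: 49→60, due 20, tardiness 40
J1: 60→70, due 30, tardiness 40
J5: 70→73, due 36, tardiness 37
Sum = 0+1+14+40+40+37 = 132.

132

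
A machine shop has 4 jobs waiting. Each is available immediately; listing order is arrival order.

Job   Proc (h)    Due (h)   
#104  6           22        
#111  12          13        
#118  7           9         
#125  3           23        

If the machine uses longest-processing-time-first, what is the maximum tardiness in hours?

10

LPT (decreasing processing time): #111 #118 #104 #125.
#111: 0→12, due 13, tardiness 0
#118: 12→19, due 9, tardiness 10
#104: 19→25, due 22, tardiness 3
#125: 25→28, due 23, tardiness 5
Maximum = 10.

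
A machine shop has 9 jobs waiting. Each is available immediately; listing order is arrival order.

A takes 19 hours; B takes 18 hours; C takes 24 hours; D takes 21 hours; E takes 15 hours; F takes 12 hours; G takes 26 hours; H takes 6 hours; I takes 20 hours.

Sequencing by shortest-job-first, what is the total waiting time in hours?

514

SPT (increasing processing time): H F E B A I D C G.
H: waits 0, runs 0→6
F: waits 6, runs 6→18
E: waits 18, runs 18→33
B: waits 33, runs 33→51
A: waits 51, runs 51→70
I: waits 70, runs 70→90
D: waits 90, runs 90→111
C: waits 111, runs 111→135
G: waits 135, runs 135→161
Sum = 0+6+18+33+51+70+90+111+135 = 514.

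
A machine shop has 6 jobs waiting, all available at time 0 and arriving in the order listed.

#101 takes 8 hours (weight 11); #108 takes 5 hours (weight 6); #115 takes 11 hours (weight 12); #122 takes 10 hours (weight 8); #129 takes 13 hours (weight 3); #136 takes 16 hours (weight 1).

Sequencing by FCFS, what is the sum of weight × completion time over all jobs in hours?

930

FIFO (arrival order): #101 #108 #115 #122 #129 #136.
#101: finishes 8, weight 11, w·C = 88
#108: finishes 13, weight 6, w·C = 78
#115: finishes 24, weight 12, w·C = 288
#122: finishes 34, weight 8, w·C = 272
#129: finishes 47, weight 3, w·C = 141
#136: finishes 63, weight 1, w·C = 63
Sum = 88+78+288+272+141+63 = 930.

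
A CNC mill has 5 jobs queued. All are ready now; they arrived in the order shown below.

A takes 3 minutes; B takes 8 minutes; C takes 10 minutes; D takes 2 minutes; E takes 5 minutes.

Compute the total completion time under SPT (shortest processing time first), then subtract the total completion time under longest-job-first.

SPT (increasing processing time): D A E B C.
D: 0→2
A: 2→5
E: 5→10
B: 10→18
C: 18→28
Sum = 2+5+10+18+28 = 63.
LPT (decreasing processing time): C B E A D.
C: 0→10
B: 10→18
E: 18→23
A: 23→26
D: 26→28
Sum = 10+18+23+26+28 = 105.
Difference = 63 − 105 = -42.

-42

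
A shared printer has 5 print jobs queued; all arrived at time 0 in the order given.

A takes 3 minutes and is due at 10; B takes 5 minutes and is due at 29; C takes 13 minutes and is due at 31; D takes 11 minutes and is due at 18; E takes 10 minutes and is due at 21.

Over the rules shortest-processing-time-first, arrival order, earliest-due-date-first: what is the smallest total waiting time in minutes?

SPT (increasing processing time): A B E D C.
A: waits 0, runs 0→3
B: waits 3, runs 3→8
E: waits 8, runs 8→18
D: waits 18, runs 18→29
C: waits 29, runs 29→42
Sum = 0+3+8+18+29 = 58.
FIFO (arrival order): A B C D E.
A: waits 0, runs 0→3
B: waits 3, runs 3→8
C: waits 8, runs 8→21
D: waits 21, runs 21→32
E: waits 32, runs 32→42
Sum = 0+3+8+21+32 = 64.
EDD (increasing due date): A D E B C.
A: waits 0, runs 0→3
D: waits 3, runs 3→14
E: waits 14, runs 14→24
B: waits 24, runs 24→29
C: waits 29, runs 29→42
Sum = 0+3+14+24+29 = 70.
SPT 58, FIFO 64, EDD 70 → minimum 58.

58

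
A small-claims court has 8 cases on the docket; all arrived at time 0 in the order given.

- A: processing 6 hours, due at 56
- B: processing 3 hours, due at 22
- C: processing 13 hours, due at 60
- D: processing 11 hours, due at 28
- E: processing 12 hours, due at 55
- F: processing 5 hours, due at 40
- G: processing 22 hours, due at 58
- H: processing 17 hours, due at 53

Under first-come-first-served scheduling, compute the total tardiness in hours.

65

FIFO (arrival order): A B C D E F G H.
A: 0→6, due 56, tardiness 0
B: 6→9, due 22, tardiness 0
C: 9→22, due 60, tardiness 0
D: 22→33, due 28, tardiness 5
E: 33→45, due 55, tardiness 0
F: 45→50, due 40, tardiness 10
G: 50→72, due 58, tardiness 14
H: 72→89, due 53, tardiness 36
Sum = 0+0+0+5+0+10+14+36 = 65.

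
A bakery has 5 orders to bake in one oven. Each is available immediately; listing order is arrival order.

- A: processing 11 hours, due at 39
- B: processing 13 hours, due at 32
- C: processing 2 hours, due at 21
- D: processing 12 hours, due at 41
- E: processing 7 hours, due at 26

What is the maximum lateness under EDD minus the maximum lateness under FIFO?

EDD (increasing due date): C E B A D.
C: 0→2, due 21, lateness -19
E: 2→9, due 26, lateness -17
B: 9→22, due 32, lateness -10
A: 22→33, due 39, lateness -6
D: 33→45, due 41, lateness 4
Maximum = 4.
FIFO (arrival order): A B C D E.
A: 0→11, due 39, lateness -28
B: 11→24, due 32, lateness -8
C: 24→26, due 21, lateness 5
D: 26→38, due 41, lateness -3
E: 38→45, due 26, lateness 19
Maximum = 19.
Difference = 4 − 19 = -15.

-15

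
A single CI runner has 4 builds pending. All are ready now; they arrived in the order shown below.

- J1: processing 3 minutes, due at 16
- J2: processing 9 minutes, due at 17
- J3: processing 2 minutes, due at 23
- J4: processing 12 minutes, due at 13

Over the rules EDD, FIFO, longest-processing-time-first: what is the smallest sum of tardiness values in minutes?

10

EDD (increasing due date): J4 J1 J2 J3.
J4: 0→12, due 13, tardiness 0
J1: 12→15, due 16, tardiness 0
J2: 15→24, due 17, tardiness 7
J3: 24→26, due 23, tardiness 3
Sum = 0+0+7+3 = 10.
FIFO (arrival order): J1 J2 J3 J4.
J1: 0→3, due 16, tardiness 0
J2: 3→12, due 17, tardiness 0
J3: 12→14, due 23, tardiness 0
J4: 14→26, due 13, tardiness 13
Sum = 0+0+0+13 = 13.
LPT (decreasing processing time): J4 J2 J1 J3.
J4: 0→12, due 13, tardiness 0
J2: 12→21, due 17, tardiness 4
J1: 21→24, due 16, tardiness 8
J3: 24→26, due 23, tardiness 3
Sum = 0+4+8+3 = 15.
EDD 10, FIFO 13, LPT 15 → minimum 10.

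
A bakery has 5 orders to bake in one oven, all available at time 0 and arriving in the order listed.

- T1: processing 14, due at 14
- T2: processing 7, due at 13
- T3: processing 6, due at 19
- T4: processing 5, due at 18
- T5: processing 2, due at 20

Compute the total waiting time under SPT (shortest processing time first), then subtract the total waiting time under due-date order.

-44

SPT (increasing processing time): T5 T4 T3 T2 T1.
T5: waits 0, runs 0→2
T4: waits 2, runs 2→7
T3: waits 7, runs 7→13
T2: waits 13, runs 13→20
T1: waits 20, runs 20→34
Sum = 0+2+7+13+20 = 42.
EDD (increasing due date): T2 T1 T4 T3 T5.
T2: waits 0, runs 0→7
T1: waits 7, runs 7→21
T4: waits 21, runs 21→26
T3: waits 26, runs 26→32
T5: waits 32, runs 32→34
Sum = 0+7+21+26+32 = 86.
Difference = 42 − 86 = -44.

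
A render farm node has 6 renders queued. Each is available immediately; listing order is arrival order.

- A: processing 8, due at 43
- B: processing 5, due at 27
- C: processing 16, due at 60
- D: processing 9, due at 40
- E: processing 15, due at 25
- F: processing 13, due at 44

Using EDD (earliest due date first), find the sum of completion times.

EDD (increasing due date): E B D A F C.
E: 0→15
B: 15→20
D: 20→29
A: 29→37
F: 37→50
C: 50→66
Sum = 15+20+29+37+50+66 = 217.

217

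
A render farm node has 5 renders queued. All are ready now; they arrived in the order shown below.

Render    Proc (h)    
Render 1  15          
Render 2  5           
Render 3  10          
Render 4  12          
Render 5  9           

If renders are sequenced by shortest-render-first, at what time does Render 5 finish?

SPT (increasing processing time): Render 2 Render 5 Render 3 Render 4 Render 1.
Render 2: 0→5
Render 5: 5→14

14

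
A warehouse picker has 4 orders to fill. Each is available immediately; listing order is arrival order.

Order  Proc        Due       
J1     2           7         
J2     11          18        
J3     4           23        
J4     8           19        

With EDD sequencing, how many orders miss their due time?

2

EDD (increasing due date): J1 J2 J4 J3.
J1: 0→2, due 7, tardiness 0
J2: 2→13, due 18, tardiness 0
J4: 13→21, due 19, tardiness 2
J3: 21→25, due 23, tardiness 2
Late orders: 2.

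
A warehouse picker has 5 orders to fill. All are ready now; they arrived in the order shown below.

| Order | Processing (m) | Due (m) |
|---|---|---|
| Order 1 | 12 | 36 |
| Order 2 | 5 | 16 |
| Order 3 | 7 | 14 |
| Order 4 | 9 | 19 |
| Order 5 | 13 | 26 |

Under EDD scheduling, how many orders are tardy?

3

EDD (increasing due date): Order 3 Order 2 Order 4 Order 5 Order 1.
Order 3: 0→7, due 14, tardiness 0
Order 2: 7→12, due 16, tardiness 0
Order 4: 12→21, due 19, tardiness 2
Order 5: 21→34, due 26, tardiness 8
Order 1: 34→46, due 36, tardiness 10
Late orders: 3.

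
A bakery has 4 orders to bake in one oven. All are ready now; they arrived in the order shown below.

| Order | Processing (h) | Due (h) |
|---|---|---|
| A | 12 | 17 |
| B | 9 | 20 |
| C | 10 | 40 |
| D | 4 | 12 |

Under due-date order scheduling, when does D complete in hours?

EDD (increasing due date): D A B C.
D: 0→4

4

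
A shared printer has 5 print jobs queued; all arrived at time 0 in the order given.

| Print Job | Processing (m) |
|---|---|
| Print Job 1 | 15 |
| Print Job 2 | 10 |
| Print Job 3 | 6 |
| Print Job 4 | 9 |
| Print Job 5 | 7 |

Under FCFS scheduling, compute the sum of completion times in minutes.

FIFO (arrival order): Print Job 1 Print Job 2 Print Job 3 Print Job 4 Print Job 5.
Print Job 1: 0→15
Print Job 2: 15→25
Print Job 3: 25→31
Print Job 4: 31→40
Print Job 5: 40→47
Sum = 15+25+31+40+47 = 158.

158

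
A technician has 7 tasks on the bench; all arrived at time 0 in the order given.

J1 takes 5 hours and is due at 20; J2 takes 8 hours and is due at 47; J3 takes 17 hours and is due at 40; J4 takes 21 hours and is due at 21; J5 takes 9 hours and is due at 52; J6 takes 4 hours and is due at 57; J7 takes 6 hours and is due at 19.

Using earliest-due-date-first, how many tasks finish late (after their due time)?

5

EDD (increasing due date): J7 J1 J4 J3 J2 J5 J6.
J7: 0→6, due 19, tardiness 0
J1: 6→11, due 20, tardiness 0
J4: 11→32, due 21, tardiness 11
J3: 32→49, due 40, tardiness 9
J2: 49→57, due 47, tardiness 10
J5: 57→66, due 52, tardiness 14
J6: 66→70, due 57, tardiness 13
Late tasks: 5.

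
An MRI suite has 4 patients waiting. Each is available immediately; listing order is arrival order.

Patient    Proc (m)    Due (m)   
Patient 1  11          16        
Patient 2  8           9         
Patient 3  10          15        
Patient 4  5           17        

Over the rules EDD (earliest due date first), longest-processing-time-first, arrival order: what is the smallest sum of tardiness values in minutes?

EDD (increasing due date): Patient 2 Patient 3 Patient 1 Patient 4.
Patient 2: 0→8, due 9, tardiness 0
Patient 3: 8→18, due 15, tardiness 3
Patient 1: 18→29, due 16, tardiness 13
Patient 4: 29→34, due 17, tardiness 17
Sum = 0+3+13+17 = 33.
LPT (decreasing processing time): Patient 1 Patient 3 Patient 2 Patient 4.
Patient 1: 0→11, due 16, tardiness 0
Patient 3: 11→21, due 15, tardiness 6
Patient 2: 21→29, due 9, tardiness 20
Patient 4: 29→34, due 17, tardiness 17
Sum = 0+6+20+17 = 43.
FIFO (arrival order): Patient 1 Patient 2 Patient 3 Patient 4.
Patient 1: 0→11, due 16, tardiness 0
Patient 2: 11→19, due 9, tardiness 10
Patient 3: 19→29, due 15, tardiness 14
Patient 4: 29→34, due 17, tardiness 17
Sum = 0+10+14+17 = 41.
EDD 33, LPT 43, FIFO 41 → minimum 33.

33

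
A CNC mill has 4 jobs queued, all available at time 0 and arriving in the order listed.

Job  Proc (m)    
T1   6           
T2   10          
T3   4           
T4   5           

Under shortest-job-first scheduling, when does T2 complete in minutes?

25

SPT (increasing processing time): T3 T4 T1 T2.
T3: 0→4
T4: 4→9
T1: 9→15
T2: 15→25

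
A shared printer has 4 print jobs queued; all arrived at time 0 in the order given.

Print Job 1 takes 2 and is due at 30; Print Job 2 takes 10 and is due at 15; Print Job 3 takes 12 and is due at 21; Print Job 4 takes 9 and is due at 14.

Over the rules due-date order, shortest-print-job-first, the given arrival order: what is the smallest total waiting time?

EDD (increasing due date): Print Job 4 Print Job 2 Print Job 3 Print Job 1.
Print Job 4: waits 0, runs 0→9
Print Job 2: waits 9, runs 9→19
Print Job 3: waits 19, runs 19→31
Print Job 1: waits 31, runs 31→33
Sum = 0+9+19+31 = 59.
SPT (increasing processing time): Print Job 1 Print Job 4 Print Job 2 Print Job 3.
Print Job 1: waits 0, runs 0→2
Print Job 4: waits 2, runs 2→11
Print Job 2: waits 11, runs 11→21
Print Job 3: waits 21, runs 21→33
Sum = 0+2+11+21 = 34.
FIFO (arrival order): Print Job 1 Print Job 2 Print Job 3 Print Job 4.
Print Job 1: waits 0, runs 0→2
Print Job 2: waits 2, runs 2→12
Print Job 3: waits 12, runs 12→24
Print Job 4: waits 24, runs 24→33
Sum = 0+2+12+24 = 38.
EDD 59, SPT 34, FIFO 38 → minimum 34.

34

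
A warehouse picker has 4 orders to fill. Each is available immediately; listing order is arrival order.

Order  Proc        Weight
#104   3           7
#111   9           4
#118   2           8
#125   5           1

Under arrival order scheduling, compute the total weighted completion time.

FIFO (arrival order): #104 #111 #118 #125.
#104: finishes 3, weight 7, w·C = 21
#111: finishes 12, weight 4, w·C = 48
#118: finishes 14, weight 8, w·C = 112
#125: finishes 19, weight 1, w·C = 19
Sum = 21+48+112+19 = 200.

200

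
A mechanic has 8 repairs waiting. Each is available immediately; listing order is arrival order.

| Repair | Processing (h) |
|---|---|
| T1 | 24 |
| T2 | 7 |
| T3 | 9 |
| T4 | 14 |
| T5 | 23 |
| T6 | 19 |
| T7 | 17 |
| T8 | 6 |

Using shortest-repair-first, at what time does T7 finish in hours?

SPT (increasing processing time): T8 T2 T3 T4 T7 T6 T5 T1.
T8: 0→6
T2: 6→13
T3: 13→22
T4: 22→36
T7: 36→53

53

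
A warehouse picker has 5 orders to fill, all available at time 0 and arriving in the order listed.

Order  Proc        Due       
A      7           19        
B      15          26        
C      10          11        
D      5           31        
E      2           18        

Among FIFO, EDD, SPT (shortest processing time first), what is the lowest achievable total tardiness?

FIFO (arrival order): A B C D E.
A: 0→7, due 19, tardiness 0
B: 7→22, due 26, tardiness 0
C: 22→32, due 11, tardiness 21
D: 32→37, due 31, tardiness 6
E: 37→39, due 18, tardiness 21
Sum = 0+0+21+6+21 = 48.
EDD (increasing due date): C E A B D.
C: 0→10, due 11, tardiness 0
E: 10→12, due 18, tardiness 0
A: 12→19, due 19, tardiness 0
B: 19→34, due 26, tardiness 8
D: 34→39, due 31, tardiness 8
Sum = 0+0+0+8+8 = 16.
SPT (increasing processing time): E D A C B.
E: 0→2, due 18, tardiness 0
D: 2→7, due 31, tardiness 0
A: 7→14, due 19, tardiness 0
C: 14→24, due 11, tardiness 13
B: 24→39, due 26, tardiness 13
Sum = 0+0+0+13+13 = 26.
FIFO 48, EDD 16, SPT 26 → minimum 16.

16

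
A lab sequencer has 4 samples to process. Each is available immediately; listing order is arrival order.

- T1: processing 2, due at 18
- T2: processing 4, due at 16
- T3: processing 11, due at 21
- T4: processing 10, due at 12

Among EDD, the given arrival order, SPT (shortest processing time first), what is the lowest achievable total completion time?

EDD (increasing due date): T4 T2 T1 T3.
T4: 0→10
T2: 10→14
T1: 14→16
T3: 16→27
Sum = 10+14+16+27 = 67.
FIFO (arrival order): T1 T2 T3 T4.
T1: 0→2
T2: 2→6
T3: 6→17
T4: 17→27
Sum = 2+6+17+27 = 52.
SPT (increasing processing time): T1 T2 T4 T3.
T1: 0→2
T2: 2→6
T4: 6→16
T3: 16→27
Sum = 2+6+16+27 = 51.
EDD 67, FIFO 52, SPT 51 → minimum 51.

51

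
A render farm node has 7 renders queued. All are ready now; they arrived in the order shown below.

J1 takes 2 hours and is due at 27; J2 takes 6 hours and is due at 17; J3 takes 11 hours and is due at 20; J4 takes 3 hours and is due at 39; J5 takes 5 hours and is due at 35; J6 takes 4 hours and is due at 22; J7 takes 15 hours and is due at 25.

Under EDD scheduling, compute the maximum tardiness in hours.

11

EDD (increasing due date): J2 J3 J6 J7 J1 J5 J4.
J2: 0→6, due 17, tardiness 0
J3: 6→17, due 20, tardiness 0
J6: 17→21, due 22, tardiness 0
J7: 21→36, due 25, tardiness 11
J1: 36→38, due 27, tardiness 11
J5: 38→43, due 35, tardiness 8
J4: 43→46, due 39, tardiness 7
Maximum = 11.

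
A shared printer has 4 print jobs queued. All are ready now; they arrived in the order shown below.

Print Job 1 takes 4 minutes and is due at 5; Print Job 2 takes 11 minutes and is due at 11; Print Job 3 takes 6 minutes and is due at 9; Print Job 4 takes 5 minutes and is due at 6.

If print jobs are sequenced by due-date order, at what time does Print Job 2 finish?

EDD (increasing due date): Print Job 1 Print Job 4 Print Job 3 Print Job 2.
Print Job 1: 0→4
Print Job 4: 4→9
Print Job 3: 9→15
Print Job 2: 15→26

26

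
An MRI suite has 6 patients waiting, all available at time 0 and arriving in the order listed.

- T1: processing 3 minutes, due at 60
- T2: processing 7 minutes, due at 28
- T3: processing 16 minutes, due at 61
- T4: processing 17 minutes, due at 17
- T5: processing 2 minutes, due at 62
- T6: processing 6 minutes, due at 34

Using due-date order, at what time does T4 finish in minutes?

17

EDD (increasing due date): T4 T2 T6 T1 T3 T5.
T4: 0→17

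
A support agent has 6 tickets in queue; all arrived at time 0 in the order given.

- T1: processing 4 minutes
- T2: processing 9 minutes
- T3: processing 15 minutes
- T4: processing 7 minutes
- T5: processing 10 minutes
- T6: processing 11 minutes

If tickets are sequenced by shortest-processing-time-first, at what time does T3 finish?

SPT (increasing processing time): T1 T4 T2 T5 T6 T3.
T1: 0→4
T4: 4→11
T2: 11→20
T5: 20→30
T6: 30→41
T3: 41→56

56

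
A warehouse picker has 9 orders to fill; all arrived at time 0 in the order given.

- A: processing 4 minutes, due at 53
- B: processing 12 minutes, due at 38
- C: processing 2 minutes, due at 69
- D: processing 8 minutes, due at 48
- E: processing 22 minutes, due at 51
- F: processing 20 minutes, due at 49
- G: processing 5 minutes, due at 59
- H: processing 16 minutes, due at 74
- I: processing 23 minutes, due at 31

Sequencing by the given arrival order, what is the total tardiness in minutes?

129

FIFO (arrival order): A B C D E F G H I.
A: 0→4, due 53, tardiness 0
B: 4→16, due 38, tardiness 0
C: 16→18, due 69, tardiness 0
D: 18→26, due 48, tardiness 0
E: 26→48, due 51, tardiness 0
F: 48→68, due 49, tardiness 19
G: 68→73, due 59, tardiness 14
H: 73→89, due 74, tardiness 15
I: 89→112, due 31, tardiness 81
Sum = 0+0+0+0+0+19+14+15+81 = 129.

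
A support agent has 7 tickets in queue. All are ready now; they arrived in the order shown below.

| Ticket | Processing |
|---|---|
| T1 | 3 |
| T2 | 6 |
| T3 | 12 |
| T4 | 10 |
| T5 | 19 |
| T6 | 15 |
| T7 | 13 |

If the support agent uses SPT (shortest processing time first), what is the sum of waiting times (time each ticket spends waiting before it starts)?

SPT (increasing processing time): T1 T2 T4 T3 T7 T6 T5.
T1: waits 0, runs 0→3
T2: waits 3, runs 3→9
T4: waits 9, runs 9→19
T3: waits 19, runs 19→31
T7: waits 31, runs 31→44
T6: waits 44, runs 44→59
T5: waits 59, runs 59→78
Sum = 0+3+9+19+31+44+59 = 165.

165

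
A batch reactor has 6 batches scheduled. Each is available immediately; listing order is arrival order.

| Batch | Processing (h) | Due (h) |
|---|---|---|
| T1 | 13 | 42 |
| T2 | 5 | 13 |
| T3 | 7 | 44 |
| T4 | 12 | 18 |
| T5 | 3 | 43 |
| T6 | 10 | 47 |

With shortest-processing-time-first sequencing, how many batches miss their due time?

2

SPT (increasing processing time): T5 T2 T3 T6 T4 T1.
T5: 0→3, due 43, tardiness 0
T2: 3→8, due 13, tardiness 0
T3: 8→15, due 44, tardiness 0
T6: 15→25, due 47, tardiness 0
T4: 25→37, due 18, tardiness 19
T1: 37→50, due 42, tardiness 8
Late batches: 2.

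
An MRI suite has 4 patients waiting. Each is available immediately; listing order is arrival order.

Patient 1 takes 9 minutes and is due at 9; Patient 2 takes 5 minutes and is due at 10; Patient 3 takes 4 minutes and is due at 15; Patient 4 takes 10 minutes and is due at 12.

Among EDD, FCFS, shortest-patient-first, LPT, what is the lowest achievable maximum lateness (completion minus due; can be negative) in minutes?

13

EDD (increasing due date): Patient 1 Patient 2 Patient 4 Patient 3.
Patient 1: 0→9, due 9, lateness 0
Patient 2: 9→14, due 10, lateness 4
Patient 4: 14→24, due 12, lateness 12
Patient 3: 24→28, due 15, lateness 13
Maximum = 13.
FIFO (arrival order): Patient 1 Patient 2 Patient 3 Patient 4.
Patient 1: 0→9, due 9, lateness 0
Patient 2: 9→14, due 10, lateness 4
Patient 3: 14→18, due 15, lateness 3
Patient 4: 18→28, due 12, lateness 16
Maximum = 16.
SPT (increasing processing time): Patient 3 Patient 2 Patient 1 Patient 4.
Patient 3: 0→4, due 15, lateness -11
Patient 2: 4→9, due 10, lateness -1
Patient 1: 9→18, due 9, lateness 9
Patient 4: 18→28, due 12, lateness 16
Maximum = 16.
LPT (decreasing processing time): Patient 4 Patient 1 Patient 2 Patient 3.
Patient 4: 0→10, due 12, lateness -2
Patient 1: 10→19, due 9, lateness 10
Patient 2: 19→24, due 10, lateness 14
Patient 3: 24→28, due 15, lateness 13
Maximum = 14.
EDD 13, FIFO 16, SPT 16, LPT 14 → minimum 13.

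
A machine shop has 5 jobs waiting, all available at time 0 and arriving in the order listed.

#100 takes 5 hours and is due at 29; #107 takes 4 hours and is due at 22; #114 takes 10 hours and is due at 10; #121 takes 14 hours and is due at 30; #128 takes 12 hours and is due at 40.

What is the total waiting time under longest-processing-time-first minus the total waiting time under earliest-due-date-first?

41

LPT (decreasing processing time): #121 #128 #114 #100 #107.
#121: waits 0, runs 0→14
#128: waits 14, runs 14→26
#114: waits 26, runs 26→36
#100: waits 36, runs 36→41
#107: waits 41, runs 41→45
Sum = 0+14+26+36+41 = 117.
EDD (increasing due date): #114 #107 #100 #121 #128.
#114: waits 0, runs 0→10
#107: waits 10, runs 10→14
#100: waits 14, runs 14→19
#121: waits 19, runs 19→33
#128: waits 33, runs 33→45
Sum = 0+10+14+19+33 = 76.
Difference = 117 − 76 = 41.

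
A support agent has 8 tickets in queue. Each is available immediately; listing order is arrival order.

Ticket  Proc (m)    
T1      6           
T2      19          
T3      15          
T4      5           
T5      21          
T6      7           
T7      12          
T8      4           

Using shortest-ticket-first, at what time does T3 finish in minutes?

SPT (increasing processing time): T8 T4 T1 T6 T7 T3 T2 T5.
T8: 0→4
T4: 4→9
T1: 9→15
T6: 15→22
T7: 22→34
T3: 34→49

49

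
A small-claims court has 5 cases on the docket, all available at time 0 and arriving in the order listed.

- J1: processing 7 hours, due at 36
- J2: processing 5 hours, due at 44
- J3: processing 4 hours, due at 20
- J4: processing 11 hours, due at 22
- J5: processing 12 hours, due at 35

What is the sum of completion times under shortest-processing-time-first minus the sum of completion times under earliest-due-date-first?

-24

SPT (increasing processing time): J3 J2 J1 J4 J5.
J3: 0→4
J2: 4→9
J1: 9→16
J4: 16→27
J5: 27→39
Sum = 4+9+16+27+39 = 95.
EDD (increasing due date): J3 J4 J5 J1 J2.
J3: 0→4
J4: 4→15
J5: 15→27
J1: 27→34
J2: 34→39
Sum = 4+15+27+34+39 = 119.
Difference = 95 − 119 = -24.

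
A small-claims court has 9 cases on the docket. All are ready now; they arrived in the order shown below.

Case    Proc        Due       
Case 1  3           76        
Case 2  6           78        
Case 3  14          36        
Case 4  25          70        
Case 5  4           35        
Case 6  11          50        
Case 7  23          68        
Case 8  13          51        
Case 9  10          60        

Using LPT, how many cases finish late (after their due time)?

7

LPT (decreasing processing time): Case 4 Case 7 Case 3 Case 8 Case 6 Case 9 Case 2 Case 5 Case 1.
Case 4: 0→25, due 70, tardiness 0
Case 7: 25→48, due 68, tardiness 0
Case 3: 48→62, due 36, tardiness 26
Case 8: 62→75, due 51, tardiness 24
Case 6: 75→86, due 50, tardiness 36
Case 9: 86→96, due 60, tardiness 36
Case 2: 96→102, due 78, tardiness 24
Case 5: 102→106, due 35, tardiness 71
Case 1: 106→109, due 76, tardiness 33
Late cases: 7.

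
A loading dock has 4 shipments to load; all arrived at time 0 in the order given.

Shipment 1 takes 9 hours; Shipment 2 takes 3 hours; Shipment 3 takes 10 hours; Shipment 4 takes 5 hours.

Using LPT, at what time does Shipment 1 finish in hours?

LPT (decreasing processing time): Shipment 3 Shipment 1 Shipment 4 Shipment 2.
Shipment 3: 0→10
Shipment 1: 10→19

19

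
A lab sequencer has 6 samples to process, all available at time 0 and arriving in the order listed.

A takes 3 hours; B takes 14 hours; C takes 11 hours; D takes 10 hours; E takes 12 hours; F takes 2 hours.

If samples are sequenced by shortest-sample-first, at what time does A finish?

5

SPT (increasing processing time): F A D C E B.
F: 0→2
A: 2→5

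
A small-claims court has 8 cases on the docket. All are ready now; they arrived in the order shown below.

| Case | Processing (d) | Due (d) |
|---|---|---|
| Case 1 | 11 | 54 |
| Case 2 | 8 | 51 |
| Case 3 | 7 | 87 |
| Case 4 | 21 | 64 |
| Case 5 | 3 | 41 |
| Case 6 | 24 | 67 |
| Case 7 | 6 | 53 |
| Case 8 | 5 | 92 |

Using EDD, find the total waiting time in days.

261

EDD (increasing due date): Case 5 Case 2 Case 7 Case 1 Case 4 Case 6 Case 3 Case 8.
Case 5: waits 0, runs 0→3
Case 2: waits 3, runs 3→11
Case 7: waits 11, runs 11→17
Case 1: waits 17, runs 17→28
Case 4: waits 28, runs 28→49
Case 6: waits 49, runs 49→73
Case 3: waits 73, runs 73→80
Case 8: waits 80, runs 80→85
Sum = 0+3+11+17+28+49+73+80 = 261.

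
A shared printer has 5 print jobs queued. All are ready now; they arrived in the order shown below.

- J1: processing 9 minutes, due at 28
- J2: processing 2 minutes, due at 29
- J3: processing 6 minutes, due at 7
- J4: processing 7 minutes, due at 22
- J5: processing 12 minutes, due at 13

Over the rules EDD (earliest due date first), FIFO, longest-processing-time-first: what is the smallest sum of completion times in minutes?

97

EDD (increasing due date): J3 J5 J4 J1 J2.
J3: 0→6
J5: 6→18
J4: 18→25
J1: 25→34
J2: 34→36
Sum = 6+18+25+34+36 = 119.
FIFO (arrival order): J1 J2 J3 J4 J5.
J1: 0→9
J2: 9→11
J3: 11→17
J4: 17→24
J5: 24→36
Sum = 9+11+17+24+36 = 97.
LPT (decreasing processing time): J5 J1 J4 J3 J2.
J5: 0→12
J1: 12→21
J4: 21→28
J3: 28→34
J2: 34→36
Sum = 12+21+28+34+36 = 131.
EDD 119, FIFO 97, LPT 131 → minimum 97.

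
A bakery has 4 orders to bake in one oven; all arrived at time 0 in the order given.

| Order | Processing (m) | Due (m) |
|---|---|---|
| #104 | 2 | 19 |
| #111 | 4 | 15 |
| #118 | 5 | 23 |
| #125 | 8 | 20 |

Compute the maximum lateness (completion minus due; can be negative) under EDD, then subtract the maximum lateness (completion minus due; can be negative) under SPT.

-3

EDD (increasing due date): #111 #104 #125 #118.
#111: 0→4, due 15, lateness -11
#104: 4→6, due 19, lateness -13
#125: 6→14, due 20, lateness -6
#118: 14→19, due 23, lateness -4
Maximum = -4.
SPT (increasing processing time): #104 #111 #118 #125.
#104: 0→2, due 19, lateness -17
#111: 2→6, due 15, lateness -9
#118: 6→11, due 23, lateness -12
#125: 11→19, due 20, lateness -1
Maximum = -1.
Difference = -4 − -1 = -3.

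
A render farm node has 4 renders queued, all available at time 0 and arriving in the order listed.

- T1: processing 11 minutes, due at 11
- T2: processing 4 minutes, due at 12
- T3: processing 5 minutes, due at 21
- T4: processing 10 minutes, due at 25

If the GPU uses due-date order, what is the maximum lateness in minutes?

EDD (increasing due date): T1 T2 T3 T4.
T1: 0→11, due 11, lateness 0
T2: 11→15, due 12, lateness 3
T3: 15→20, due 21, lateness -1
T4: 20→30, due 25, lateness 5
Maximum = 5.

5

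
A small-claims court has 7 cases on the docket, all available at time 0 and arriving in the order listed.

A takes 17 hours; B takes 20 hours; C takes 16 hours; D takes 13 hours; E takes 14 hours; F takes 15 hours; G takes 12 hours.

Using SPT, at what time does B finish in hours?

107

SPT (increasing processing time): G D E F C A B.
G: 0→12
D: 12→25
E: 25→39
F: 39→54
C: 54→70
A: 70→87
B: 87→107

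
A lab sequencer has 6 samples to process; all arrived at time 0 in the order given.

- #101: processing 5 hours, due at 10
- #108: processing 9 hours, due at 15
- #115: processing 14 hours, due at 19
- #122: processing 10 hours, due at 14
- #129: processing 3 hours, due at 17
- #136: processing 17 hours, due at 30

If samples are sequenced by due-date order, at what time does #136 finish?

58

EDD (increasing due date): #101 #122 #108 #129 #115 #136.
#101: 0→5
#122: 5→15
#108: 15→24
#129: 24→27
#115: 27→41
#136: 41→58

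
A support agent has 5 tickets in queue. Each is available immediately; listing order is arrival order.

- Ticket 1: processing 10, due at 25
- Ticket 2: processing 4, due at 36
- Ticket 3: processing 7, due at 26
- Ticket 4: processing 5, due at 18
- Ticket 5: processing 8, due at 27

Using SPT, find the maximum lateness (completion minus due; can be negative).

9

SPT (increasing processing time): Ticket 2 Ticket 4 Ticket 3 Ticket 5 Ticket 1.
Ticket 2: 0→4, due 36, lateness -32
Ticket 4: 4→9, due 18, lateness -9
Ticket 3: 9→16, due 26, lateness -10
Ticket 5: 16→24, due 27, lateness -3
Ticket 1: 24→34, due 25, lateness 9
Maximum = 9.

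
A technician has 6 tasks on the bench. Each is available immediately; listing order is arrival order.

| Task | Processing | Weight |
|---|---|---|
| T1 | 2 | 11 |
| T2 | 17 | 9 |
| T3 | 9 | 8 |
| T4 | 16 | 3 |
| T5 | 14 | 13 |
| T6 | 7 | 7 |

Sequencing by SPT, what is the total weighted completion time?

SPT (increasing processing time): T1 T6 T3 T5 T4 T2.
T1: finishes 2, weight 11, w·C = 22
T6: finishes 9, weight 7, w·C = 63
T3: finishes 18, weight 8, w·C = 144
T5: finishes 32, weight 13, w·C = 416
T4: finishes 48, weight 3, w·C = 144
T2: finishes 65, weight 9, w·C = 585
Sum = 22+63+144+416+144+585 = 1374.

1374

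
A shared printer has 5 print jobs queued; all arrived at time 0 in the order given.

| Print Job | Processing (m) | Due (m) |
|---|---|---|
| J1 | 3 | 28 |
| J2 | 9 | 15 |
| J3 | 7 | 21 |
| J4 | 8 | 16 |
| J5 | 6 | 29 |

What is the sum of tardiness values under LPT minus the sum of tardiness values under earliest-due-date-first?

2

LPT (decreasing processing time): J2 J4 J3 J5 J1.
J2: 0→9, due 15, tardiness 0
J4: 9→17, due 16, tardiness 1
J3: 17→24, due 21, tardiness 3
J5: 24→30, due 29, tardiness 1
J1: 30→33, due 28, tardiness 5
Sum = 0+1+3+1+5 = 10.
EDD (increasing due date): J2 J4 J3 J1 J5.
J2: 0→9, due 15, tardiness 0
J4: 9→17, due 16, tardiness 1
J3: 17→24, due 21, tardiness 3
J1: 24→27, due 28, tardiness 0
J5: 27→33, due 29, tardiness 4
Sum = 0+1+3+0+4 = 8.
Difference = 10 − 8 = 2.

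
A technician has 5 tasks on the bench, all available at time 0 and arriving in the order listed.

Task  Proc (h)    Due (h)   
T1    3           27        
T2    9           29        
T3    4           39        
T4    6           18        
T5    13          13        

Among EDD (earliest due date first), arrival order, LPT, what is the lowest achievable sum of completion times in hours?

88

EDD (increasing due date): T5 T4 T1 T2 T3.
T5: 0→13
T4: 13→19
T1: 19→22
T2: 22→31
T3: 31→35
Sum = 13+19+22+31+35 = 120.
FIFO (arrival order): T1 T2 T3 T4 T5.
T1: 0→3
T2: 3→12
T3: 12→16
T4: 16→22
T5: 22→35
Sum = 3+12+16+22+35 = 88.
LPT (decreasing processing time): T5 T2 T4 T3 T1.
T5: 0→13
T2: 13→22
T4: 22→28
T3: 28→32
T1: 32→35
Sum = 13+22+28+32+35 = 130.
EDD 120, FIFO 88, LPT 130 → minimum 88.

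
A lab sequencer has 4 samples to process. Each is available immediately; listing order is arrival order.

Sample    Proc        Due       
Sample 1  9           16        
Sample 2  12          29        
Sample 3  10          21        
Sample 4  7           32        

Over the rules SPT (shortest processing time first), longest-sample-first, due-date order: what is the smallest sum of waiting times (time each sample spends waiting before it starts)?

49

SPT (increasing processing time): Sample 4 Sample 1 Sample 3 Sample 2.
Sample 4: waits 0, runs 0→7
Sample 1: waits 7, runs 7→16
Sample 3: waits 16, runs 16→26
Sample 2: waits 26, runs 26→38
Sum = 0+7+16+26 = 49.
LPT (decreasing processing time): Sample 2 Sample 3 Sample 1 Sample 4.
Sample 2: waits 0, runs 0→12
Sample 3: waits 12, runs 12→22
Sample 1: waits 22, runs 22→31
Sample 4: waits 31, runs 31→38
Sum = 0+12+22+31 = 65.
EDD (increasing due date): Sample 1 Sample 3 Sample 2 Sample 4.
Sample 1: waits 0, runs 0→9
Sample 3: waits 9, runs 9→19
Sample 2: waits 19, runs 19→31
Sample 4: waits 31, runs 31→38
Sum = 0+9+19+31 = 59.
SPT 49, LPT 65, EDD 59 → minimum 49.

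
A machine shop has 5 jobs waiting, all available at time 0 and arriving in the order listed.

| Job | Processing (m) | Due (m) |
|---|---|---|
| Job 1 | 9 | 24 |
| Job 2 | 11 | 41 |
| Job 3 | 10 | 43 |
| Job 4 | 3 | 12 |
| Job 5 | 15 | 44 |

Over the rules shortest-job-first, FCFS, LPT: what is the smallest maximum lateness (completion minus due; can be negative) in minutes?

4

SPT (increasing processing time): Job 4 Job 1 Job 3 Job 2 Job 5.
Job 4: 0→3, due 12, lateness -9
Job 1: 3→12, due 24, lateness -12
Job 3: 12→22, due 43, lateness -21
Job 2: 22→33, due 41, lateness -8
Job 5: 33→48, due 44, lateness 4
Maximum = 4.
FIFO (arrival order): Job 1 Job 2 Job 3 Job 4 Job 5.
Job 1: 0→9, due 24, lateness -15
Job 2: 9→20, due 41, lateness -21
Job 3: 20→30, due 43, lateness -13
Job 4: 30→33, due 12, lateness 21
Job 5: 33→48, due 44, lateness 4
Maximum = 21.
LPT (decreasing processing time): Job 5 Job 2 Job 3 Job 1 Job 4.
Job 5: 0→15, due 44, lateness -29
Job 2: 15→26, due 41, lateness -15
Job 3: 26→36, due 43, lateness -7
Job 1: 36→45, due 24, lateness 21
Job 4: 45→48, due 12, lateness 36
Maximum = 36.
SPT 4, FIFO 21, LPT 36 → minimum 4.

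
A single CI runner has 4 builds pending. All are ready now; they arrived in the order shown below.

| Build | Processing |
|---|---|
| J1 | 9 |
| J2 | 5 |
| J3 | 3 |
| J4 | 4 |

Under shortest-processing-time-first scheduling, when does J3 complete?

SPT (increasing processing time): J3 J4 J2 J1.
J3: 0→3

3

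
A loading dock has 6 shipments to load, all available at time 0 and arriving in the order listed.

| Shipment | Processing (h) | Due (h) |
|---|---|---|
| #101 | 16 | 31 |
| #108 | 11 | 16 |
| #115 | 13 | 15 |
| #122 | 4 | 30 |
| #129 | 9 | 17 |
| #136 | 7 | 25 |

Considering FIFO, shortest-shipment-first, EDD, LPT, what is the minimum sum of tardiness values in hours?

76

FIFO (arrival order): #101 #108 #115 #122 #129 #136.
#101: 0→16, due 31, tardiness 0
#108: 16→27, due 16, tardiness 11
#115: 27→40, due 15, tardiness 25
#122: 40→44, due 30, tardiness 14
#129: 44→53, due 17, tardiness 36
#136: 53→60, due 25, tardiness 35
Sum = 0+11+25+14+36+35 = 121.
SPT (increasing processing time): #122 #136 #129 #108 #115 #101.
#122: 0→4, due 30, tardiness 0
#136: 4→11, due 25, tardiness 0
#129: 11→20, due 17, tardiness 3
#108: 20→31, due 16, tardiness 15
#115: 31→44, due 15, tardiness 29
#101: 44→60, due 31, tardiness 29
Sum = 0+0+3+15+29+29 = 76.
EDD (increasing due date): #115 #108 #129 #136 #122 #101.
#115: 0→13, due 15, tardiness 0
#108: 13→24, due 16, tardiness 8
#129: 24→33, due 17, tardiness 16
#136: 33→40, due 25, tardiness 15
#122: 40→44, due 30, tardiness 14
#101: 44→60, due 31, tardiness 29
Sum = 0+8+16+15+14+29 = 82.
LPT (decreasing processing time): #101 #115 #108 #129 #136 #122.
#101: 0→16, due 31, tardiness 0
#115: 16→29, due 15, tardiness 14
#108: 29→40, due 16, tardiness 24
#129: 40→49, due 17, tardiness 32
#136: 49→56, due 25, tardiness 31
#122: 56→60, due 30, tardiness 30
Sum = 0+14+24+32+31+30 = 131.
FIFO 121, SPT 76, EDD 82, LPT 131 → minimum 76.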